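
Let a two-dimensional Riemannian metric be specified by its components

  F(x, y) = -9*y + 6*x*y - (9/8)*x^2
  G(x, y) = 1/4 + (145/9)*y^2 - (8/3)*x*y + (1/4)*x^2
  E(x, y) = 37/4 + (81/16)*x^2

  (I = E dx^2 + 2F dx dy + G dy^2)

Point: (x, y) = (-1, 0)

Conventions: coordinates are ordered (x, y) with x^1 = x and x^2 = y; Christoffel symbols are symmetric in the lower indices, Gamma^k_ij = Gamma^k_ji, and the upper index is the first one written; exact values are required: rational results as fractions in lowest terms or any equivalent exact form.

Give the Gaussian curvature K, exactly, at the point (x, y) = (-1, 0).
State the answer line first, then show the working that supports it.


Answer: K = -2368/142129

E = 229/16, F = -9/8, G = 1/2, EG - F^2 = 377/64 at the point
E_x = -81/8, E_y = 0, F_x = 9/4, F_y = -15, G_x = -1/2, G_y = 8/3
E_yy = 0, F_xy = 6, G_xx = 1/2
Using the Brioschi determinant formula for K from the metric derivatives:
M1 = [[-E_yy/2 + F_xy - G_xx/2, E_x/2, F_x - E_y/2], [F_y - G_x/2, E, F], [G_y/2, F, G]] = [[23/4, -81/16, 9/4], [-59/4, 229/16, -9/8], [4/3, -9/8, 1/2]]; det M1 = -377/256
M2 = [[0, E_y/2, G_x/2], [E_y/2, E, F], [G_x/2, F, G]] = [[0, 0, -1/4], [0, 229/16, -9/8], [-1/4, -9/8, 1/2]]; det M2 = -229/256
det M1 - det M2 = -37/64; K = -37/64 / (377/64)^2 = -2368/142129


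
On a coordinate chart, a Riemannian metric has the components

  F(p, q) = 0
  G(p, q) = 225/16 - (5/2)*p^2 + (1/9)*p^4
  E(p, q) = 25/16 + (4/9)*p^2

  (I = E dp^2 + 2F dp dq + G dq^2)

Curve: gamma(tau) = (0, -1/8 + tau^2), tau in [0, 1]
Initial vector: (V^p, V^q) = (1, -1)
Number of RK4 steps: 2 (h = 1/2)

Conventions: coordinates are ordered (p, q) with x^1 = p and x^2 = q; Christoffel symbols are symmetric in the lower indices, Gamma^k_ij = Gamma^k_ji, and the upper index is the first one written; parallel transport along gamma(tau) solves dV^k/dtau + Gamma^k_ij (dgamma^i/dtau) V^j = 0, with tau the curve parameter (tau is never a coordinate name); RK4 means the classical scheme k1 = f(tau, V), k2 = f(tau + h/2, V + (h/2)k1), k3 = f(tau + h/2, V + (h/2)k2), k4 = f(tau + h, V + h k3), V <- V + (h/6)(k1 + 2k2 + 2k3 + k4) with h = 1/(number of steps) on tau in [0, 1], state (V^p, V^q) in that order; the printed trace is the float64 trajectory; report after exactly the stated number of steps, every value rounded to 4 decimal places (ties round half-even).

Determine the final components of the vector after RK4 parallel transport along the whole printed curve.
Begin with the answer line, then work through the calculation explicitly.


Answer: V^p = 1.0000, V^q = -1.0000

gamma'(tau) = (0, 2*tau); f(tau, V)^k = -Gamma^k_ij(gamma(tau)) gamma'^i(tau) V^j; h = 1/2; intermediate values shown to 6 dp
curve data and Christoffel symbols at the stage parameters:
  tau = 0.000000: gamma = (0.000000, -0.125000), gamma' = (0.000000, 0.000000); Gamma_ppp = 0.000000, Gamma_ppq = 0.000000, Gamma_pqq = 0.000000, Gamma_qpp = 0.000000, Gamma_qpq = 0.000000, Gamma_qqq = 0.000000
  tau = 0.250000: gamma = (0.000000, -0.062500), gamma' = (0.000000, 0.500000); Gamma_ppp = 0.000000, Gamma_ppq = 0.000000, Gamma_pqq = 0.000000, Gamma_qpp = 0.000000, Gamma_qpq = 0.000000, Gamma_qqq = 0.000000
  tau = 0.500000: gamma = (0.000000, 0.125000), gamma' = (0.000000, 1.000000); Gamma_ppp = 0.000000, Gamma_ppq = 0.000000, Gamma_pqq = 0.000000, Gamma_qpp = 0.000000, Gamma_qpq = 0.000000, Gamma_qqq = 0.000000
  tau = 0.750000: gamma = (0.000000, 0.437500), gamma' = (0.000000, 1.500000); Gamma_ppp = 0.000000, Gamma_ppq = 0.000000, Gamma_pqq = 0.000000, Gamma_qpp = 0.000000, Gamma_qpq = 0.000000, Gamma_qqq = 0.000000
  tau = 1.000000: gamma = (0.000000, 0.875000), gamma' = (0.000000, 2.000000); Gamma_ppp = 0.000000, Gamma_ppq = 0.000000, Gamma_pqq = 0.000000, Gamma_qpp = 0.000000, Gamma_qpq = 0.000000, Gamma_qqq = 0.000000
step 0: V^p = 1.0000, V^q = -1.0000
step 1: k1 = (0.000000, 0.000000), k2 = (0.000000, 0.000000), k3 = (0.000000, 0.000000), k4 = (0.000000, 0.000000); V <- V + (h/6)(k1 + 2k2 + 2k3 + k4): V^p = 1.0000, V^q = -1.0000
step 2: k1 = (0.000000, 0.000000), k2 = (0.000000, 0.000000), k3 = (0.000000, 0.000000), k4 = (0.000000, 0.000000); V <- V + (h/6)(k1 + 2k2 + 2k3 + k4): V^p = 1.0000, V^q = -1.0000


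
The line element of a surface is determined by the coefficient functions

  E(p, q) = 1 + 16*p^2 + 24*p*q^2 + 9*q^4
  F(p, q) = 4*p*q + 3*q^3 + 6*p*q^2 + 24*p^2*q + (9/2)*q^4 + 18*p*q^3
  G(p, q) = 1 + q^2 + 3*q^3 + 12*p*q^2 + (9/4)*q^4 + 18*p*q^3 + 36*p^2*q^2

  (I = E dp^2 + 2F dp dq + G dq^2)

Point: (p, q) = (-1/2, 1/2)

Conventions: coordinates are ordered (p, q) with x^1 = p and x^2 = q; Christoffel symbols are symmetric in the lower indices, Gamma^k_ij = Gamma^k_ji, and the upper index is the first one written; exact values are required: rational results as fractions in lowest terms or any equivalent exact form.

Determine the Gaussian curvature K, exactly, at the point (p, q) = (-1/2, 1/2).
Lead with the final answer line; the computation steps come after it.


Answer: K = -45056/35721

E = 41/16, F = 25/32, G = 89/64, EG - F^2 = 189/64 at the point
E_p = -10, E_q = -15/2, F_p = -25/4, F_q = -5/4, G_p = -15/4, G_q = 5/8
E_qq = 3, F_pq = -1/2, G_pp = 18
Using the Brioschi determinant formula for K from the metric derivatives:
M1 = [[-E_qq/2 + F_pq - G_pp/2, E_p/2, F_p - E_q/2], [F_q - G_p/2, E, F], [G_q/2, F, G]] = [[-11, -5, -5/2], [5/8, 41/16, 25/32], [5/16, 25/32, 89/64]]; det M1 = -1829/64
M2 = [[0, E_q/2, G_p/2], [E_q/2, E, F], [G_p/2, F, G]] = [[0, -15/4, -15/8], [-15/4, 41/16, 25/32], [-15/8, 25/32, 89/64]]; det M2 = -1125/64
det M1 - det M2 = -11; K = -11 / (189/64)^2 = -45056/35721


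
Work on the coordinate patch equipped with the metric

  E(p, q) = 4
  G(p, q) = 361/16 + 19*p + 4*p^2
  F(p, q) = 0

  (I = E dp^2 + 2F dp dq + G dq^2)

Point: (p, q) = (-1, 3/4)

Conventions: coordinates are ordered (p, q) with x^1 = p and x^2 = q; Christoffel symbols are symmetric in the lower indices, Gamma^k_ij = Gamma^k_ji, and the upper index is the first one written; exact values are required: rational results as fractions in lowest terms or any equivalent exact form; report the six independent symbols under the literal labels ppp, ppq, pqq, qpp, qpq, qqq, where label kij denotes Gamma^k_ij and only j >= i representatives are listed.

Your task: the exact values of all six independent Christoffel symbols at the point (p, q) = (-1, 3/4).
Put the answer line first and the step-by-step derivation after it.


Answer: Gamma_ppp = 0, Gamma_ppq = 0, Gamma_pqq = -11/8, Gamma_qpp = 0, Gamma_qpq = 8/11, Gamma_qqq = 0

E = 4, F = 0, G = 121/16 at the point
E_p = 0, E_q = 0, F_p = 0, F_q = 0, G_p = 11, G_q = 0
EG - F^2 = 121/4;  g^inv = (4/121) * [[121/16, 0], [0, 4]]
first-kind symbols [ij,l] = (1/2)(d_i g_jl + d_j g_il - d_l g_ij): [pp,p] = E_p/2 = 0, [pp,q] = F_p - E_q/2 = 0, [pq,p] = E_q/2 = 0, [pq,q] = G_p/2 = 11/2, [qq,p] = F_q - G_p/2 = -11/2, [qq,q] = G_q/2 = 0
Gamma^p_ij = (G*[ij,p] - F*[ij,q])/(EG - F^2), Gamma^q_ij = (E*[ij,q] - F*[ij,p])/(EG - F^2)


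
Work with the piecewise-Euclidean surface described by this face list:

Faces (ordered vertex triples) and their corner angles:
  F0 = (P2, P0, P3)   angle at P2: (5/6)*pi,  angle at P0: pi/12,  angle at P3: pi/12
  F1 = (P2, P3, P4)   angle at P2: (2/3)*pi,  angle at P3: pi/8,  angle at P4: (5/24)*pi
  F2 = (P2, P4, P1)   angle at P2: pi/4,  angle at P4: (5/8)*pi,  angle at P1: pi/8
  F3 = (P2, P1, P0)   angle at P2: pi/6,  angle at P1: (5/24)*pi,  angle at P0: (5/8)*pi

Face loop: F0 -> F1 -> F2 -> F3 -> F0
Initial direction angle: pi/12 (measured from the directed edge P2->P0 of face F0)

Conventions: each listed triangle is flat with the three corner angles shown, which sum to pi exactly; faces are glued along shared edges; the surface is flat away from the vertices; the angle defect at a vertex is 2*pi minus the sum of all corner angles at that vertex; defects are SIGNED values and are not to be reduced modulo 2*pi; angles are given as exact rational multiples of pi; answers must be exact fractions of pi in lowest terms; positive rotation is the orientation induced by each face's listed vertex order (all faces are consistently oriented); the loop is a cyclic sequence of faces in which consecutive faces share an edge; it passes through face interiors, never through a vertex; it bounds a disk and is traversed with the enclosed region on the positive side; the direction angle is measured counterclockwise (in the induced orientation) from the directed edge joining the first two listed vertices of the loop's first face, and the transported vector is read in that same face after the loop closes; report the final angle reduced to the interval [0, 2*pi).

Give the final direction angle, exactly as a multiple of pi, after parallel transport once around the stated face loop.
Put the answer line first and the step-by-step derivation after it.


Answer: final direction angle = pi/6

enclosed vertex P2: corner angles sum to (23/12)*pi, defect = 2*pi - (23/12)*pi = pi/12
the final direction is the initial angle plus the enclosed defects, taken mod 2*pi in the induced orientation
final angle = pi/12 + pi/12 = pi/6 (mod 2*pi)


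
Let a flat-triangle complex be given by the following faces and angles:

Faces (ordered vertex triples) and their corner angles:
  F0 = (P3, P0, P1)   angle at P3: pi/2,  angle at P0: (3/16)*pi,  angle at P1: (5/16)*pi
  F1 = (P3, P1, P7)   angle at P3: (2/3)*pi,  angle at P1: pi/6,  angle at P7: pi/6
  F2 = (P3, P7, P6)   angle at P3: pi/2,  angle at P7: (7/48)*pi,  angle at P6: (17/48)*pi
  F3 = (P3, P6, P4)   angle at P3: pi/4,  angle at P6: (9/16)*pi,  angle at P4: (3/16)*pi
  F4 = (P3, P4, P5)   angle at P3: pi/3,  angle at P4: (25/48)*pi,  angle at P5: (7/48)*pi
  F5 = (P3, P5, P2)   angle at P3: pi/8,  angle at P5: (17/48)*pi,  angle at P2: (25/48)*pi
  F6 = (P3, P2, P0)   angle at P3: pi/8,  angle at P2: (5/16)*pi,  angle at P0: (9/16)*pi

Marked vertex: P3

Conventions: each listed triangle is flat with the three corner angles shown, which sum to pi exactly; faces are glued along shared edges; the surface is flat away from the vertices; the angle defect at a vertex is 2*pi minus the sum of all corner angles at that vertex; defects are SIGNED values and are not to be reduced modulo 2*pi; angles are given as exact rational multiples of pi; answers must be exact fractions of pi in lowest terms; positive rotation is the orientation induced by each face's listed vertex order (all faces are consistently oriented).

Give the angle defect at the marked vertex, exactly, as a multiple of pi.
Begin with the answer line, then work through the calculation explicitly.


Answer: defect(P3) = -pi/2

Sum of corner angles at P3: (5/2)*pi
defect = 2*pi - (5/2)*pi


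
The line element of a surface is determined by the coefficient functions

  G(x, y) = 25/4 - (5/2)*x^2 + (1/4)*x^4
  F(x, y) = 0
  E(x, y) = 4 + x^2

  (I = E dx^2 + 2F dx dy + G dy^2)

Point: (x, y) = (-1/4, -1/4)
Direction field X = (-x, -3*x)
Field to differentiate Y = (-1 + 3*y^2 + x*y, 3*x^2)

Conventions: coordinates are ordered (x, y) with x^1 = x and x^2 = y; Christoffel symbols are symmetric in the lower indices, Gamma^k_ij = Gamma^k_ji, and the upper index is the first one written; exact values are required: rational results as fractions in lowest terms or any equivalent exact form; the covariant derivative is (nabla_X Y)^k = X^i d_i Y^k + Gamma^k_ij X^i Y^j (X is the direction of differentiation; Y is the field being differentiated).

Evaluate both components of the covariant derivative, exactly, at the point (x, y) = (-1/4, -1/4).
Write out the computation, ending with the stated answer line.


E = 65/16, F = 0, G = 6241/1024 at the point
E_x = -1/2, E_y = 0, F_x = 0, F_y = 0, G_x = 79/64, G_y = 0
EG - F^2 = 405665/16384;  g^inv = (16384/405665) * [[6241/1024, 0], [0, 65/16]]
first-kind symbols [ij,l] = (1/2)(d_i g_jl + d_j g_il - d_l g_ij): [xx,x] = E_x/2 = -1/4, [xx,y] = F_x - E_y/2 = 0, [xy,x] = E_y/2 = 0, [xy,y] = G_x/2 = 79/128, [yy,x] = F_y - G_x/2 = -79/128, [yy,y] = G_y/2 = 0
Gamma^x_ij = (G*[ij,x] - F*[ij,y])/(EG - F^2), Gamma^y_ij = (E*[ij,y] - F*[ij,x])/(EG - F^2)
Gamma_xxx = -4/65, Gamma_xxy = 0, Gamma_xyy = -79/520, Gamma_yxx = 0, Gamma_yxy = 8/79, Gamma_yyy = 0
X = (1/4, 3/4), Y = (-3/4, 3/16) at the point

Answer: (nabla_X Y)^x = -46087/33280, (nabla_X Y)^y = -135/316


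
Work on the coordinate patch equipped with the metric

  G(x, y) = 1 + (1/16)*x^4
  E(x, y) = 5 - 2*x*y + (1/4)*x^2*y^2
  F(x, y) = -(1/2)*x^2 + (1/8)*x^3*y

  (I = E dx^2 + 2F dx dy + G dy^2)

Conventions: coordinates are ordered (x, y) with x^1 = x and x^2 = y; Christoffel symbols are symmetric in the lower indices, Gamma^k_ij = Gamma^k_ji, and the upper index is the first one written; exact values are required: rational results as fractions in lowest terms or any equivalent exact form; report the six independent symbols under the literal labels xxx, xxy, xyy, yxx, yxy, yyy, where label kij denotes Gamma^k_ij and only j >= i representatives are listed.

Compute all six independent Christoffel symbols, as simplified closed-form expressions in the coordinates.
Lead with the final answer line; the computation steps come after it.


Answer: Gamma_xxx = (4*x*y^2 - 16*y)/(x^4 + 4*x^2*y^2 - 32*x*y + 80), Gamma_xxy = (4*x^2*y - 16*x)/(x^4 + 4*x^2*y^2 - 32*x*y + 80), Gamma_xyy = 0, Gamma_yxx = 2*x^2*y/(x^4 + 4*x^2*y^2 - 32*x*y + 80), Gamma_yxy = 2*x^3/(x^4 + 4*x^2*y^2 - 32*x*y + 80), Gamma_yyy = 0

E = 5 - 2*x*y + (1/4)*x^2*y^2; F = -(1/2)*x^2 + (1/8)*x^3*y; G = 1 + (1/16)*x^4
Gamma^k_ij = (1/2) g^{kl} (d_i g_jl + d_j g_il - d_l g_ij), with g^inv = (1/(EG-F^2)) [[G, -F], [-F, E]]
first partials: E_x = -2*y + (1/2)*x*y^2, E_y = -2*x + (1/2)*x^2*y, F_x = -x + (3/8)*x^2*y, F_y = (1/8)*x^3, G_x = (1/4)*x^3, G_y = 0
D = EG - F^2 = 5 - 2*x*y + (1/4)*x^2*y^2 + (1/16)*x^4
expanded: Gamma^x_xx = (G E_x - 2F F_x + F E_y)/(2D), Gamma^x_xy = (G E_y - F G_x)/(2D), Gamma^x_yy = (2G F_y - G G_x - F G_y)/(2D), Gamma^y_xx = (2E F_x - E E_y - F E_x)/(2D), Gamma^y_xy = (E G_x - F E_y)/(2D), Gamma^y_yy = (E G_y - 2F F_y + F G_x)/(2D); substitute and cancel common factors


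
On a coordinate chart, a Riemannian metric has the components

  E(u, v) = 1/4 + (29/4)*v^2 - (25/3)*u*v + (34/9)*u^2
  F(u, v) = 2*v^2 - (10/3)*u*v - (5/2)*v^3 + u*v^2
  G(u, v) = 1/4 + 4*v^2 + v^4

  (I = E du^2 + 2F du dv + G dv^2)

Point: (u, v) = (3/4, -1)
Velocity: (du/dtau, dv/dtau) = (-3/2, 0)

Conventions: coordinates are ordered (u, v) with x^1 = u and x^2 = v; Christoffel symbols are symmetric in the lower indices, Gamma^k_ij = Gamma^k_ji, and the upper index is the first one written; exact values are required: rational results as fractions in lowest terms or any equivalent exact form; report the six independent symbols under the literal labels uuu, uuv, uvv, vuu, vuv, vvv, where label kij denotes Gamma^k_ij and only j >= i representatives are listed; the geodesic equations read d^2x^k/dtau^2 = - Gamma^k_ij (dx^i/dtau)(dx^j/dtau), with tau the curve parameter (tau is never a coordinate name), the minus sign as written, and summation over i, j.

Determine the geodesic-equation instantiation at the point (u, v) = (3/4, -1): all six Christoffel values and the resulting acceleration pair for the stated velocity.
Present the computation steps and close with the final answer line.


E = 127/8, F = 31/4, G = 21/4 at the point
E_u = 14, E_v = -83/4, F_u = 13/3, F_v = -31/2, G_u = 0, G_v = -12
EG - F^2 = 745/32;  g^inv = (32/745) * [[21/4, -31/4], [-31/4, 127/8]]
first-kind symbols [ij,l] = (1/2)(d_i g_jl + d_j g_il - d_l g_ij): [uu,u] = E_u/2 = 7, [uu,v] = F_u - E_v/2 = 353/24, [uv,u] = E_v/2 = -83/8, [uv,v] = G_u/2 = 0, [vv,u] = F_v - G_u/2 = -31/2, [vv,v] = G_v/2 = -6
Gamma^u_ij = (G*[ij,u] - F*[ij,v])/(EG - F^2), Gamma^v_ij = (E*[ij,v] - F*[ij,u])/(EG - F^2)
Gamma_uuu = -1483/447, Gamma_uuv = -1743/745, Gamma_uvv = -1116/745, Gamma_vuu = 6883/894, Gamma_vuv = 2573/745, Gamma_vvv = 796/745
d^2u/dtau^2 = -(Gamma_uuu*(-3/2)^2 + 2*Gamma_uuv*(-3/2)*(0) + Gamma_uvv*(0)^2) = 4449/596
d^2v/dtau^2 = -(Gamma_vuu*(-3/2)^2 + 2*Gamma_vuv*(-3/2)*(0) + Gamma_vvv*(0)^2) = -20649/1192

Answer: Gamma_uuu = -1483/447, Gamma_uuv = -1743/745, Gamma_uvv = -1116/745, Gamma_vuu = 6883/894, Gamma_vuv = 2573/745, Gamma_vvv = 796/745; accelerations (d^2u/dtau^2, d^2v/dtau^2) = (4449/596, -20649/1192)


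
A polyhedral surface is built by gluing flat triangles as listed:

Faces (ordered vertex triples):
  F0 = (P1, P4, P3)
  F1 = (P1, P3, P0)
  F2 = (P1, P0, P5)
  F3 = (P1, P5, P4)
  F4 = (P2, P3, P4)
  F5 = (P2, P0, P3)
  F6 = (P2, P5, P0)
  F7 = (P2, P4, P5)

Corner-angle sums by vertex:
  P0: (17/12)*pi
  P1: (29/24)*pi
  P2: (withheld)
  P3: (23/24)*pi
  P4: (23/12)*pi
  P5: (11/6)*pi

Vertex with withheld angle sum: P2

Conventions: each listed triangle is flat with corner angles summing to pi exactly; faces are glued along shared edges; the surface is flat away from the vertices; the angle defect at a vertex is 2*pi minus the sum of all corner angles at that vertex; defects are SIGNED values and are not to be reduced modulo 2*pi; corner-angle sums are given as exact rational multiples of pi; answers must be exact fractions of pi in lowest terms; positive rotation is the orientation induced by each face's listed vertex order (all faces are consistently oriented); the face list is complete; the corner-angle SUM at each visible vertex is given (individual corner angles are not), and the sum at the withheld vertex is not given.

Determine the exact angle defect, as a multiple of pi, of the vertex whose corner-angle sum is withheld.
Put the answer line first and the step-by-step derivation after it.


Answer: defect(P2) = (4/3)*pi

V = 6, E = 12, F = 8; chi = V - E + F = 2
Gauss-Bonnet: total defect = 2*pi*chi = 4*pi; visible defects sum to (8/3)*pi


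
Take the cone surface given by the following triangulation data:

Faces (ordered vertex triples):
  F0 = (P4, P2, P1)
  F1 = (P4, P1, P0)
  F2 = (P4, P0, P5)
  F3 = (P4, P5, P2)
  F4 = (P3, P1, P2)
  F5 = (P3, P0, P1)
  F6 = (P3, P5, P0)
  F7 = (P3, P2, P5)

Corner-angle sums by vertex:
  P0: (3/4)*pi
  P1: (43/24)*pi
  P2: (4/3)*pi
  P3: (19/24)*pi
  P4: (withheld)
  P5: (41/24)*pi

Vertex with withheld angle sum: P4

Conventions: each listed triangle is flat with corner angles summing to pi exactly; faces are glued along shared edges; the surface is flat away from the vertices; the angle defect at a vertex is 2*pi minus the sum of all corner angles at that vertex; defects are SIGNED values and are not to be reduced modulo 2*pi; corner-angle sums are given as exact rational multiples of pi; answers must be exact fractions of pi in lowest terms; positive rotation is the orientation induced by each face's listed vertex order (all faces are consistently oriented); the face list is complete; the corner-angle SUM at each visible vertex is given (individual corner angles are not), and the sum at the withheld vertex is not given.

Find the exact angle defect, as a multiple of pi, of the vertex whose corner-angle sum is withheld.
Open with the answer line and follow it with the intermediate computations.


Answer: defect(P4) = (3/8)*pi

V = 6, E = 12, F = 8; chi = V - E + F = 2
Gauss-Bonnet: total defect = 2*pi*chi = 4*pi; visible defects sum to (29/8)*pi


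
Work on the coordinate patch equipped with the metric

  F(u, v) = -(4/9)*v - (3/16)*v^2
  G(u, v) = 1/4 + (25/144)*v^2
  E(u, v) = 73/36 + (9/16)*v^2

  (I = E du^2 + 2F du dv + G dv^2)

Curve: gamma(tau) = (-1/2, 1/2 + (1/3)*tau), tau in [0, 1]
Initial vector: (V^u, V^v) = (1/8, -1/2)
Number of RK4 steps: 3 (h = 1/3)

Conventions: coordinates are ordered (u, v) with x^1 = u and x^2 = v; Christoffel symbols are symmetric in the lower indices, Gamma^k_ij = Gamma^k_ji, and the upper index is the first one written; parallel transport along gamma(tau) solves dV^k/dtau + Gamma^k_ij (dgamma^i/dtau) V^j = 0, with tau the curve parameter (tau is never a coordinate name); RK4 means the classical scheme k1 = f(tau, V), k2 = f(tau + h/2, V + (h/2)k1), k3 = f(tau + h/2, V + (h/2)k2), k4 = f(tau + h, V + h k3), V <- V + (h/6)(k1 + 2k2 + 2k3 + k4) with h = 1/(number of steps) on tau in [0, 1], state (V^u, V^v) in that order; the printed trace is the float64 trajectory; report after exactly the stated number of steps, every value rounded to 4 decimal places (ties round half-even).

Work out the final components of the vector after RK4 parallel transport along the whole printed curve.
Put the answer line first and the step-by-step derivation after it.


Answer: V^u = 0.0675, V^v = -0.5078

gamma'(tau) = (0, 1/3); f(tau, V)^k = -Gamma^k_ij(gamma(tau)) gamma'^i(tau) V^j; h = 1/3; intermediate values shown to 6 dp
curve data and Christoffel symbols at the stage parameters:
  tau = 0.000000: gamma = (-0.500000, 0.500000), gamma' = (0.000000, 0.333333); Gamma_uuu = -0.134238, Gamma_uuv = 0.146363, Gamma_uvv = -0.287433, Gamma_vuu = -1.081697, Gamma_vuv = 0.134238, Gamma_vvv = 0.032236
  tau = 0.166667: gamma = (-0.500000, 0.555556), gamma' = (0.000000, 0.333333); Gamma_uuu = -0.165525, Gamma_uuv = 0.164873, Gamma_uvv = -0.293313, Gamma_vuu = -1.195549, Gamma_vuv = 0.165525, Gamma_vvv = 0.023234
  tau = 0.333333: gamma = (-0.500000, 0.611111), gamma' = (0.000000, 0.333333); Gamma_uuu = -0.199771, Gamma_uuv = 0.184104, Gamma_uvv = -0.299112, Gamma_vuu = -1.308609, Gamma_vuv = 0.199771, Gamma_vvv = 0.012421
  tau = 0.500000: gamma = (-0.500000, 0.666667), gamma' = (0.000000, 0.333333); Gamma_uuu = -0.236842, Gamma_uuv = 0.204108, Gamma_uvv = -0.304878, Gamma_vuu = -1.421053, Gamma_vuv = 0.236842, Gamma_vvv = 0.000000
  tau = 0.666667: gamma = (-0.500000, 0.722222), gamma' = (0.000000, 0.333333); Gamma_uuu = -0.276590, Gamma_uuv = 0.224921, Gamma_uvv = -0.310648, Gamma_vuu = -1.533028, Gamma_vuv = 0.276590, Gamma_vvv = -0.013830
  tau = 0.833333: gamma = (-0.500000, 0.777778), gamma' = (0.000000, 0.333333); Gamma_uuu = -0.318854, Gamma_uuv = 0.246568, Gamma_uvv = -0.316449, Gamma_vuu = -1.644642, Gamma_vuv = 0.318854, Gamma_vvv = -0.028878
  tau = 1.000000: gamma = (-0.500000, 0.833333), gamma' = (0.000000, 0.333333); Gamma_uuu = -0.363459, Gamma_uuv = 0.269058, Gamma_uvv = -0.322300, Gamma_vuu = -1.755948, Gamma_vuv = 0.363459, Gamma_vvv = -0.044960
step 0: V^u = 0.1250, V^v = -0.5000
step 1: k1 = (-0.054004, -0.000221), k2 = (-0.055264, -0.002528), k3 = (-0.055290, -0.002513), k4 = (-0.056476, -0.005023); V <- V + (h/6)(k1 + 2k2 + 2k3 + k4): V^u = 0.1066, V^v = -0.5009
step 2: k1 = (-0.056477, -0.005023), k2 = (-0.057595, -0.007671), k3 = (-0.057628, -0.007656), k4 = (-0.058677, -0.010376); V <- V + (h/6)(k1 + 2k2 + 2k3 + k4): V^u = 0.0874, V^v = -0.5034
step 3: k1 = (-0.058679, -0.010377), k2 = (-0.059661, -0.013110), k3 = (-0.059696, -0.013097), k4 = (-0.060604, -0.015785); V <- V + (h/6)(k1 + 2k2 + 2k3 + k4): V^u = 0.0675, V^v = -0.5078


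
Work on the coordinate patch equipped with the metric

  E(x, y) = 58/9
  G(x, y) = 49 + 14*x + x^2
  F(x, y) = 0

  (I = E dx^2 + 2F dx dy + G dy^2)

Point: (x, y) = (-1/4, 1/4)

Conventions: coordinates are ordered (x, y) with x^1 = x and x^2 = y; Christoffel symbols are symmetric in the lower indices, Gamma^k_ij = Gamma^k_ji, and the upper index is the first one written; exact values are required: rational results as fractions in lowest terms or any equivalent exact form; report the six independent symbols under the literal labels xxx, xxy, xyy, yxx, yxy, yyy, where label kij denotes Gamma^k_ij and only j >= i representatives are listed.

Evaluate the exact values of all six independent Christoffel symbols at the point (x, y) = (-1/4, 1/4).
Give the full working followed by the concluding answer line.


E = 58/9, F = 0, G = 729/16 at the point
E_x = 0, E_y = 0, F_x = 0, F_y = 0, G_x = 27/2, G_y = 0
EG - F^2 = 2349/8;  g^inv = (8/2349) * [[729/16, 0], [0, 58/9]]
first-kind symbols [ij,l] = (1/2)(d_i g_jl + d_j g_il - d_l g_ij): [xx,x] = E_x/2 = 0, [xx,y] = F_x - E_y/2 = 0, [xy,x] = E_y/2 = 0, [xy,y] = G_x/2 = 27/4, [yy,x] = F_y - G_x/2 = -27/4, [yy,y] = G_y/2 = 0
Gamma^x_ij = (G*[ij,x] - F*[ij,y])/(EG - F^2), Gamma^y_ij = (E*[ij,y] - F*[ij,x])/(EG - F^2)

Answer: Gamma_xxx = 0, Gamma_xxy = 0, Gamma_xyy = -243/232, Gamma_yxx = 0, Gamma_yxy = 4/27, Gamma_yyy = 0


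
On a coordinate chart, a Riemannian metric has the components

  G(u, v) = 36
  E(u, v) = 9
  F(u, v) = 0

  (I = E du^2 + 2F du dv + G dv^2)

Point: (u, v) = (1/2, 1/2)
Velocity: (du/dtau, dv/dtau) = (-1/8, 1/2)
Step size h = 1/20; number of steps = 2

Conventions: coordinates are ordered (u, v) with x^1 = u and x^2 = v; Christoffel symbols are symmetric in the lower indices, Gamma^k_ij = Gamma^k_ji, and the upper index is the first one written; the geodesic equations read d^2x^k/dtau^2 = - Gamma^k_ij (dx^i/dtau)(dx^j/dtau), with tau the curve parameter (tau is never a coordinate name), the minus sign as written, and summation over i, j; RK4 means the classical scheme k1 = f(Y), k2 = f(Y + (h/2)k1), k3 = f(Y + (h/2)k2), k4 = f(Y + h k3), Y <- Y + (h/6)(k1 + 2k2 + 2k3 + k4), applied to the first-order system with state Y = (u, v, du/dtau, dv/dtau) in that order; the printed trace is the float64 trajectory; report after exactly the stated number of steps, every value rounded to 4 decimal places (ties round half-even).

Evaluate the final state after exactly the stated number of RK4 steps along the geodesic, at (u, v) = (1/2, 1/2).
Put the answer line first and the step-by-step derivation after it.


Answer: u = 0.4875, v = 0.5500, du/dtau = -0.1250, dv/dtau = 0.5000

f(Y) = (du/dtau, dv/dtau, -Gamma^u_ij Y'^i Y'^j, -Gamma^v_ij Y'^i Y'^j) with the Gammas evaluated at the stage position; h = 0.050000; intermediate values shown to 6 dp
step 0: u = 0.5000, v = 0.5000, du/dtau = -0.1250, dv/dtau = 0.5000
step 1:
  k1: at (u, v) = (0.500000, 0.500000), (du/dtau, dv/dtau) = (-0.125000, 0.500000); Gamma_uuu = 0.000000, Gamma_uuv = 0.000000, Gamma_uvv = 0.000000, Gamma_vuu = 0.000000, Gamma_vuv = 0.000000, Gamma_vvv = 0.000000; k1 = (-0.125000, 0.500000, 0.000000, 0.000000)
  k2: at (u, v) = (0.496875, 0.512500), (du/dtau, dv/dtau) = (-0.125000, 0.500000); Gamma_uuu = 0.000000, Gamma_uuv = 0.000000, Gamma_uvv = 0.000000, Gamma_vuu = 0.000000, Gamma_vuv = 0.000000, Gamma_vvv = 0.000000; k2 = (-0.125000, 0.500000, 0.000000, 0.000000)
  k3: at (u, v) = (0.496875, 0.512500), (du/dtau, dv/dtau) = (-0.125000, 0.500000); Gamma_uuu = 0.000000, Gamma_uuv = 0.000000, Gamma_uvv = 0.000000, Gamma_vuu = 0.000000, Gamma_vuv = 0.000000, Gamma_vvv = 0.000000; k3 = (-0.125000, 0.500000, 0.000000, 0.000000)
  k4: at (u, v) = (0.493750, 0.525000), (du/dtau, dv/dtau) = (-0.125000, 0.500000); Gamma_uuu = 0.000000, Gamma_uuv = 0.000000, Gamma_uvv = 0.000000, Gamma_vuu = 0.000000, Gamma_vuv = 0.000000, Gamma_vvv = 0.000000; k4 = (-0.125000, 0.500000, 0.000000, 0.000000)
  Y <- Y + (h/6)(k1 + 2k2 + 2k3 + k4): u = 0.4938, v = 0.5250, du/dtau = -0.1250, dv/dtau = 0.5000
step 2:
  k1: at (u, v) = (0.493750, 0.525000), (du/dtau, dv/dtau) = (-0.125000, 0.500000); Gamma_uuu = 0.000000, Gamma_uuv = 0.000000, Gamma_uvv = 0.000000, Gamma_vuu = 0.000000, Gamma_vuv = 0.000000, Gamma_vvv = 0.000000; k1 = (-0.125000, 0.500000, 0.000000, 0.000000)
  k2: at (u, v) = (0.490625, 0.537500), (du/dtau, dv/dtau) = (-0.125000, 0.500000); Gamma_uuu = 0.000000, Gamma_uuv = 0.000000, Gamma_uvv = 0.000000, Gamma_vuu = 0.000000, Gamma_vuv = 0.000000, Gamma_vvv = 0.000000; k2 = (-0.125000, 0.500000, 0.000000, 0.000000)
  k3: at (u, v) = (0.490625, 0.537500), (du/dtau, dv/dtau) = (-0.125000, 0.500000); Gamma_uuu = 0.000000, Gamma_uuv = 0.000000, Gamma_uvv = 0.000000, Gamma_vuu = 0.000000, Gamma_vuv = 0.000000, Gamma_vvv = 0.000000; k3 = (-0.125000, 0.500000, 0.000000, 0.000000)
  k4: at (u, v) = (0.487500, 0.550000), (du/dtau, dv/dtau) = (-0.125000, 0.500000); Gamma_uuu = 0.000000, Gamma_uuv = 0.000000, Gamma_uvv = 0.000000, Gamma_vuu = 0.000000, Gamma_vuv = 0.000000, Gamma_vvv = 0.000000; k4 = (-0.125000, 0.500000, 0.000000, 0.000000)
  Y <- Y + (h/6)(k1 + 2k2 + 2k3 + k4): u = 0.4875, v = 0.5500, du/dtau = -0.1250, dv/dtau = 0.5000


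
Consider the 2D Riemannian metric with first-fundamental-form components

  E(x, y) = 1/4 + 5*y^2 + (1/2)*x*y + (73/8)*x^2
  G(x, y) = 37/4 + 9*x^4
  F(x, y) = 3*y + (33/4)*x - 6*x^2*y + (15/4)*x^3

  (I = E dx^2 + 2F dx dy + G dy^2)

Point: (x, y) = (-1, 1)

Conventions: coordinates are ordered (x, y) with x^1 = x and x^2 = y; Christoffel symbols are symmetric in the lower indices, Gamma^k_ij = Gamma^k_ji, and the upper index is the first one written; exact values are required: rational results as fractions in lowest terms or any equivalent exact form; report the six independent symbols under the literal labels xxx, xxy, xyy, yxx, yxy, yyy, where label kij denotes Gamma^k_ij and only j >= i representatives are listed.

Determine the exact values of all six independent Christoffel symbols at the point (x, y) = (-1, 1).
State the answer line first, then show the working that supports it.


Answer: Gamma_xxx = 7657/903, Gamma_xxy = -838/129, Gamma_xyy = 2920/301, Gamma_yxx = 2539/301, Gamma_yxy = -272/43, Gamma_yyy = 2400/301

E = 111/8, F = -15, G = 73/4 at the point
E_x = -71/4, E_y = 19/2, F_x = 63/2, F_y = -3, G_x = -36, G_y = 0
EG - F^2 = 903/32;  g^inv = (32/903) * [[73/4, 15], [15, 111/8]]
first-kind symbols [ij,l] = (1/2)(d_i g_jl + d_j g_il - d_l g_ij): [xx,x] = E_x/2 = -71/8, [xx,y] = F_x - E_y/2 = 107/4, [xy,x] = E_y/2 = 19/4, [xy,y] = G_x/2 = -18, [yy,x] = F_y - G_x/2 = 15, [yy,y] = G_y/2 = 0
Gamma^x_ij = (G*[ij,x] - F*[ij,y])/(EG - F^2), Gamma^y_ij = (E*[ij,y] - F*[ij,x])/(EG - F^2)


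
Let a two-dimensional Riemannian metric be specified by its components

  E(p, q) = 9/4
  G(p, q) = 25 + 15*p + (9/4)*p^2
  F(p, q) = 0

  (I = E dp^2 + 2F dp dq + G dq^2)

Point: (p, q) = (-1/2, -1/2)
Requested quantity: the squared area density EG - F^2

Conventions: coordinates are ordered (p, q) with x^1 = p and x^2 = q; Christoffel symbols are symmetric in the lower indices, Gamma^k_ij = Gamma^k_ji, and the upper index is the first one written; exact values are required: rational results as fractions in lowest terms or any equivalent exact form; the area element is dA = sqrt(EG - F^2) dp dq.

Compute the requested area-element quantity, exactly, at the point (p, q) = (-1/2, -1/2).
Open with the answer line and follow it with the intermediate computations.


Answer: EG - F^2 = 2601/64

E = 9/4, F = 0, G = 289/16; EG - F^2 = 2601/64


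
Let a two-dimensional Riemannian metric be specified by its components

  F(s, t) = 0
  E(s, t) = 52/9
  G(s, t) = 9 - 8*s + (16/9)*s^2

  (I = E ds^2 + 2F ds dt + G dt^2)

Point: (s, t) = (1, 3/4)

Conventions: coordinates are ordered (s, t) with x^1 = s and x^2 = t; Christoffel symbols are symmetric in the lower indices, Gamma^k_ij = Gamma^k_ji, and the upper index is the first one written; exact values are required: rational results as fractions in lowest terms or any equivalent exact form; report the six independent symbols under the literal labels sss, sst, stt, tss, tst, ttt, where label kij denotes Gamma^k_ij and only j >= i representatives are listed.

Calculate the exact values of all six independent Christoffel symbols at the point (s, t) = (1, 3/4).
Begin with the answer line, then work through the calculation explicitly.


Answer: Gamma_sss = 0, Gamma_sst = 0, Gamma_stt = 5/13, Gamma_tss = 0, Gamma_tst = -4/5, Gamma_ttt = 0

E = 52/9, F = 0, G = 25/9 at the point
E_s = 0, E_t = 0, F_s = 0, F_t = 0, G_s = -40/9, G_t = 0
EG - F^2 = 1300/81;  g^inv = (81/1300) * [[25/9, 0], [0, 52/9]]
first-kind symbols [ij,l] = (1/2)(d_i g_jl + d_j g_il - d_l g_ij): [ss,s] = E_s/2 = 0, [ss,t] = F_s - E_t/2 = 0, [st,s] = E_t/2 = 0, [st,t] = G_s/2 = -20/9, [tt,s] = F_t - G_s/2 = 20/9, [tt,t] = G_t/2 = 0
Gamma^s_ij = (G*[ij,s] - F*[ij,t])/(EG - F^2), Gamma^t_ij = (E*[ij,t] - F*[ij,s])/(EG - F^2)


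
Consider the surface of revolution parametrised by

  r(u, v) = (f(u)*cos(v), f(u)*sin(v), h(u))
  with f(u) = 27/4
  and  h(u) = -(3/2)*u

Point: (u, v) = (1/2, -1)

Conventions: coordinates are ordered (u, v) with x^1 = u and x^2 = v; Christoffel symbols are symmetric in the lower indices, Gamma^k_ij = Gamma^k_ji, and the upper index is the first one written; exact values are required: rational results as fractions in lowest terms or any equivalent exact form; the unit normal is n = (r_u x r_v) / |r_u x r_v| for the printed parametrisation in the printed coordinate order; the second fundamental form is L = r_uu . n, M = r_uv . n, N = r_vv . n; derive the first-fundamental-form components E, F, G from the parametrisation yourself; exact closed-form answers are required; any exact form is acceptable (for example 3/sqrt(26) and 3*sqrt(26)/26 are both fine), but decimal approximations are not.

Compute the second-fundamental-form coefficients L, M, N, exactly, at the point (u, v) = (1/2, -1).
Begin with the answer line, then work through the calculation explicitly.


Answer: L = 0, M = 0, N = -27/4

f = 27/4, f' = 0, f'' = 0, h' = -3/2, h'' = 0
E = 9/4, F = 0, G = 729/16; answer radicand W^2 = 9/4
unnormalised second-form numerators: l = 0, m = 0, n = -81/8; L = l/sqrt(9/4), and similarly M = m/sqrt(W^2), N = n/sqrt(W^2)


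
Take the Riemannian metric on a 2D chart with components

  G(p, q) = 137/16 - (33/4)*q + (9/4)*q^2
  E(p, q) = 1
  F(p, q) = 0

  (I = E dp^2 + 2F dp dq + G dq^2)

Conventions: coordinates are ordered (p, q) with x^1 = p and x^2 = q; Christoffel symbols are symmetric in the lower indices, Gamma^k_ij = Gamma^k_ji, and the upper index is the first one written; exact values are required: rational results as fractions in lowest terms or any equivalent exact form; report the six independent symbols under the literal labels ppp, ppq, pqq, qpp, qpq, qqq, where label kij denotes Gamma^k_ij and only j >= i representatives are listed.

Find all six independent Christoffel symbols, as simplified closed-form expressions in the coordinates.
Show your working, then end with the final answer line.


E = 1; F = 0; G = 137/16 - (33/4)*q + (9/4)*q^2
Gamma^k_ij = (1/2) g^{kl} (d_i g_jl + d_j g_il - d_l g_ij), with g^inv = (1/(EG-F^2)) [[G, -F], [-F, E]]
first partials: E_p = 0, E_q = 0, F_p = 0, F_q = 0, G_p = 0, G_q = -33/4 + (9/2)*q
D = EG - F^2 = 137/16 - (33/4)*q + (9/4)*q^2
expanded: Gamma^p_pp = (G E_p - 2F F_p + F E_q)/(2D), Gamma^p_pq = (G E_q - F G_p)/(2D), Gamma^p_qq = (2G F_q - G G_p - F G_q)/(2D), Gamma^q_pp = (2E F_p - E E_q - F E_p)/(2D), Gamma^q_pq = (E G_p - F E_q)/(2D), Gamma^q_qq = (E G_q - 2F F_q + F G_p)/(2D); substitute and cancel common factors

Answer: Gamma_ppp = 0, Gamma_ppq = 0, Gamma_pqq = 0, Gamma_qpp = 0, Gamma_qpq = 0, Gamma_qqq = (36*q - 66)/(36*q^2 - 132*q + 137)


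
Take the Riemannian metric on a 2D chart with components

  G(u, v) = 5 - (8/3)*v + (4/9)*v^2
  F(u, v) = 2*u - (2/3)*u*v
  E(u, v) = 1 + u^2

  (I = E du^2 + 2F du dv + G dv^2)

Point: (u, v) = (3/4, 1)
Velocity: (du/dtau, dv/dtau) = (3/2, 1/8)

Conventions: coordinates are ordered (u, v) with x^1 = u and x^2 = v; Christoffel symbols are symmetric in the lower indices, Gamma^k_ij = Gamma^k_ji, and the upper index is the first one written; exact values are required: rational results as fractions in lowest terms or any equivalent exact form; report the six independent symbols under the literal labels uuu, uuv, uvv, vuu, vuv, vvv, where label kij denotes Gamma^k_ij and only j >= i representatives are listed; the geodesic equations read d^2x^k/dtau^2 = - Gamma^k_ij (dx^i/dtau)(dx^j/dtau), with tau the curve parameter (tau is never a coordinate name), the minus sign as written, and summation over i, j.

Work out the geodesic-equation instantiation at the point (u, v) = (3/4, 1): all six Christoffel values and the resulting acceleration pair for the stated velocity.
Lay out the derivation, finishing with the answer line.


E = 25/16, F = 1, G = 25/9 at the point
E_u = 3/2, E_v = 0, F_u = 4/3, F_v = -1/2, G_u = 0, G_v = -16/9
EG - F^2 = 481/144;  g^inv = (144/481) * [[25/9, -1], [-1, 25/16]]
first-kind symbols [ij,l] = (1/2)(d_i g_jl + d_j g_il - d_l g_ij): [uu,u] = E_u/2 = 3/4, [uu,v] = F_u - E_v/2 = 4/3, [uv,u] = E_v/2 = 0, [uv,v] = G_u/2 = 0, [vv,u] = F_v - G_u/2 = -1/2, [vv,v] = G_v/2 = -8/9
Gamma^u_ij = (G*[ij,u] - F*[ij,v])/(EG - F^2), Gamma^v_ij = (E*[ij,v] - F*[ij,u])/(EG - F^2)
Gamma_uuu = 108/481, Gamma_uuv = 0, Gamma_uvv = -72/481, Gamma_vuu = 192/481, Gamma_vuv = 0, Gamma_vvv = -128/481
d^2u/dtau^2 = -(Gamma_uuu*(3/2)^2 + 2*Gamma_uuv*(3/2)*(1/8) + Gamma_uvv*(1/8)^2) = -1935/3848
d^2v/dtau^2 = -(Gamma_vuu*(3/2)^2 + 2*Gamma_vuv*(3/2)*(1/8) + Gamma_vvv*(1/8)^2) = -430/481

Answer: Gamma_uuu = 108/481, Gamma_uuv = 0, Gamma_uvv = -72/481, Gamma_vuu = 192/481, Gamma_vuv = 0, Gamma_vvv = -128/481; accelerations (d^2u/dtau^2, d^2v/dtau^2) = (-1935/3848, -430/481)


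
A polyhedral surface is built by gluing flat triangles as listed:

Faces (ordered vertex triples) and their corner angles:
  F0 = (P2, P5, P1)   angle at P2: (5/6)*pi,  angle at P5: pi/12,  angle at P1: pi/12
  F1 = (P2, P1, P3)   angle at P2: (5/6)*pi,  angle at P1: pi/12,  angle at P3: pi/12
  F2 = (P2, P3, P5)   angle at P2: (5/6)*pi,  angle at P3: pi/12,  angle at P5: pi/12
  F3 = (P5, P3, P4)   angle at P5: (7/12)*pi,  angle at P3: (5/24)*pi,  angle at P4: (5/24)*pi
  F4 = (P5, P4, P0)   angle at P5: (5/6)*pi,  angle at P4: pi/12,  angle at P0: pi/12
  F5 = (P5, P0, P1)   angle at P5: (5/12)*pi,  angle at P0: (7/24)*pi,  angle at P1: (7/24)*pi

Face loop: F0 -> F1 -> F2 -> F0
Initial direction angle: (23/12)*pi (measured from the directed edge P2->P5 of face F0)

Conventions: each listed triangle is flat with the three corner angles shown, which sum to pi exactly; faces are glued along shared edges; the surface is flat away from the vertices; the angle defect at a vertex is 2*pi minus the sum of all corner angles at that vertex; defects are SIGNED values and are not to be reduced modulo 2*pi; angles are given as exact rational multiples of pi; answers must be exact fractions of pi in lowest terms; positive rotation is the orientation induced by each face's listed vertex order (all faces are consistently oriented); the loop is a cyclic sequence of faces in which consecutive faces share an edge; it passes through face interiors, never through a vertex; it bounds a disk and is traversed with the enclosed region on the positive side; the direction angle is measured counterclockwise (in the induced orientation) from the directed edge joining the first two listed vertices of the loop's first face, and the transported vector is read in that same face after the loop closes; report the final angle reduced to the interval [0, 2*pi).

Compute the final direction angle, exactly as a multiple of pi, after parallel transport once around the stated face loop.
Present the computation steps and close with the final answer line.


enclosed vertex P2: corner angles sum to (5/2)*pi, defect = 2*pi - (5/2)*pi = -pi/2
the final direction is the initial angle plus the enclosed defects, taken mod 2*pi in the induced orientation
final angle = (23/12)*pi - pi/2 = (17/12)*pi (mod 2*pi)

Answer: final direction angle = (17/12)*pi


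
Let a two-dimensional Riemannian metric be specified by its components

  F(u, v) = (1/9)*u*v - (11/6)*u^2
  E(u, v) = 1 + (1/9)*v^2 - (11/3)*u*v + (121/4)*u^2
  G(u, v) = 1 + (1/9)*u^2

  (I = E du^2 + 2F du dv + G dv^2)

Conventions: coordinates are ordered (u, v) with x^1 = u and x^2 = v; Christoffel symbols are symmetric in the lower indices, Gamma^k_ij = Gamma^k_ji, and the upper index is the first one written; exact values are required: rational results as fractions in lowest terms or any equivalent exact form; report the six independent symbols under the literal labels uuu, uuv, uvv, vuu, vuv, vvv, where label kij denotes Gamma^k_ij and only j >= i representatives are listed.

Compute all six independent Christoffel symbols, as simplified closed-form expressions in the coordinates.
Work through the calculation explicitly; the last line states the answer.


E = 1 + (1/9)*v^2 - (11/3)*u*v + (121/4)*u^2; F = (1/9)*u*v - (11/6)*u^2; G = 1 + (1/9)*u^2
Gamma^k_ij = (1/2) g^{kl} (d_i g_jl + d_j g_il - d_l g_ij), with g^inv = (1/(EG-F^2)) [[G, -F], [-F, E]]
first partials: E_u = -(11/3)*v + (121/2)*u, E_v = (2/9)*v - (11/3)*u, F_u = (1/9)*v - (11/3)*u, F_v = (1/9)*u, G_u = (2/9)*u, G_v = 0
D = EG - F^2 = 1 + (1/9)*v^2 - (11/3)*u*v + (1093/36)*u^2
expanded: Gamma^u_uu = (G E_u - 2F F_u + F E_v)/(2D), Gamma^u_uv = (G E_v - F G_u)/(2D), Gamma^u_vv = (2G F_v - G G_u - F G_v)/(2D), Gamma^v_uu = (2E F_u - E E_v - F E_u)/(2D), Gamma^v_uv = (E G_u - F E_v)/(2D), Gamma^v_vv = (E G_v - 2F F_v + F G_u)/(2D); substitute and cancel common factors

Answer: Gamma_uuu = (1089*u - 66*v)/(1093*u^2 - 132*u*v + 4*v^2 + 36), Gamma_uuv = (-66*u + 4*v)/(1093*u^2 - 132*u*v + 4*v^2 + 36), Gamma_uvv = 0, Gamma_vuu = -66*u/(1093*u^2 - 132*u*v + 4*v^2 + 36), Gamma_vuv = 4*u/(1093*u^2 - 132*u*v + 4*v^2 + 36), Gamma_vvv = 0
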